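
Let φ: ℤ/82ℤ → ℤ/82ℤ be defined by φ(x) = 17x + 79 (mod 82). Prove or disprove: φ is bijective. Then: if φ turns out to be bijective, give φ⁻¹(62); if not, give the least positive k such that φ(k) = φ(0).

If φ(x_1) = φ(x_2), then 17x_1 ≡ 17x_2 (mod 82). Because gcd(17, 82) = 1, we may cancel 17 to get x_1 ≡ x_2 (mod 82).
We now compute 17⁻¹ mod 82 explicitly. Euclid's algorithm: 82 = 4·17 + 14, 17 = 1·14 + 3, 14 = 4·3 + 2, 3 = 1·2 + 1; back-substituting gives 1 = 29·17 − 6·82, so 17⁻¹ ≡ 29 (mod 82).
Then y ↦ 29(y − 79) is a two-sided inverse to φ, so every y ∈ ℤ/82ℤ has a preimage.
Therefore φ is bijective.
Since φ is bijective, we compute φ⁻¹(62): solve 17x + 79 ≡ 62 (mod 82), i.e. 17x ≡ 65 (mod 82).
Multiplying by 17⁻¹ = 29 gives x ≡ 29·65 = 1885 = 22·82 + 81 ≡ 81 (mod 82).
Check: φ(81) = 17·81 + 79 = 1456 = 17·82 + 62 ≡ 62 (mod 82).

81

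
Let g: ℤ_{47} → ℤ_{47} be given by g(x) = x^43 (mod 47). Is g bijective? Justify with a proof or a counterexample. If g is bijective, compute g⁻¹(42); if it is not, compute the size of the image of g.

6

Since 47 is prime, the nonzero elements of ℤ_{47} form a cyclic group of order 46.
As gcd(43, 46) = 1, raising to the 43rd power is a bijection on this group: if u^43 ≡ v^43 then (uv^{−1})^43 = 1, and the only element of order dividing gcd(43, 46) = 1 is 1, so u = v.
With g(0) = 0 this makes g injective on all of ℤ_{47}, hence bijective (finite equal-size domain and codomain). In particular g is bijective.
Since g is bijective, we find the preimage of 42. The inverse of x ↦ x^43 on (ℤ_{47})^× is x ↦ x^15, because 43·15 = 645 = 14·46 + 1 ≡ 1 (mod 46) and x^{46} = 1 for x ≠ 0 (Fermat). So g⁻¹(42) = 42^15 mod 47.
Repeated squaring mod 47: 42^1 ≡ 42, 42^2 ≡ 42² = 1764 ≡ 25, 42^4 ≡ 25² = 625 ≡ 14, 42^8 ≡ 14² = 196 ≡ 8. Since 15 = 8 + 4 + 2 + 1, 42^15 ≡ 8·14·25·42: 8·14 = 112 ≡ 18, then 18·25 = 450 ≡ 27, then 27·42 = 1134 ≡ 6. So 42^15 ≡ 6 (mod 47).
Hence g⁻¹(42) = 6.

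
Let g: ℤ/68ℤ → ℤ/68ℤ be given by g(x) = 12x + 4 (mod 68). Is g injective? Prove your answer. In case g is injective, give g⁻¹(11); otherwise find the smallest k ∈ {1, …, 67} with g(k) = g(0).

17

By definition, g is injective if g(a) = g(b) implies a = b.
We have gcd(12, 68) = 4 > 1. Taking a = 0 and b = 17: g(0) = 4 and g(17) = 12·17 + 4 = 208 ≡ 4 (mod 68).
So g(0) = g(17) while 0 ≠ 17, thus g is not injective.
Since g is not injective, we find the least positive k with g(k) = g(0): this means 12k ≡ 0 (mod 68), i.e. 68 ∣ 12k. Since gcd(12, 68) = 4, dividing through by 4 this holds exactly when 17 ∣ 3k, and as gcd(3, 17) = 1, exactly when 17 ∣ k.
The smallest positive such k is 17.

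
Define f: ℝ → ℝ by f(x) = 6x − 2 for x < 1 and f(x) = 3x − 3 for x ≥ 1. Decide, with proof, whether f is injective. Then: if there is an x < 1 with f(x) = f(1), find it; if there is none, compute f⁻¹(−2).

1/3

Both pieces are strictly increasing (slopes 6 and 3), so each is injective on its own interval.
The left piece maps (−∞, 1) onto (−∞, 4); the right piece maps [1, ∞) onto [0, ∞).
These images overlap. In particular f(1) = 0 (right piece), and solving 6x − 2 = 0 on the left piece gives x = 1/3 < 1.
So f(1/3) = f(1) with 1/3 ≠ 1, and f is not injective. This x = 1/3 is the requested value below 1.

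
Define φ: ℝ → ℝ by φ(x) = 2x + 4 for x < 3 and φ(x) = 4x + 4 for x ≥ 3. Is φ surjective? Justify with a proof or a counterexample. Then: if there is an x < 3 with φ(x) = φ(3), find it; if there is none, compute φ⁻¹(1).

-3/2

Both pieces are strictly increasing (slopes 2 and 4), so each is injective on its own interval.
The left piece maps (−∞, 3) onto (−∞, 10); the right piece maps [3, ∞) onto [16, ∞).
The union (−∞, 10) ∪ [16, ∞) omits the interval between 10 and 16; in particular 10 has no preimage. So φ is not surjective.
Because the two images are disjoint, no x < 3 has φ(x) = φ(3), so we compute φ⁻¹(1): 1 lies in (−∞, 10), so solve 2x + 4 = 1: x = (1 − 4)/2 = −3/2.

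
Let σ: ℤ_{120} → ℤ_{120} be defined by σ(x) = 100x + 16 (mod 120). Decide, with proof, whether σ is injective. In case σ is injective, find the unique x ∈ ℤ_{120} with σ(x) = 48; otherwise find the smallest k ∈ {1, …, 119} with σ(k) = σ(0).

6

By definition, σ is injective when σ(x_1) = σ(x_2) forces x_1 = x_2.
We have gcd(100, 120) = 20 > 1. Taking x_1 = 0 and x_2 = 6: σ(0) = 16 and σ(6) = 100·6 + 16 = 616 ≡ 16 (mod 120).
So σ(0) = σ(6) while 0 ≠ 6, hence σ is not injective.
Since σ is not injective, we find the least positive k with σ(k) = σ(0): this means 100k ≡ 0 (mod 120), i.e. 120 ∣ 100k. Since gcd(100, 120) = 20, dividing through by 20 this holds exactly when 6 ∣ 5k, and as gcd(5, 6) = 1, exactly when 6 ∣ k.
The smallest positive such k is 6.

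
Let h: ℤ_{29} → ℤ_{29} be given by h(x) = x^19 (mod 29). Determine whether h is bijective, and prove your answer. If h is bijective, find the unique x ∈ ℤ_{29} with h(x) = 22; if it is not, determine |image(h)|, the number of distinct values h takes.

5

Since 29 is prime, the nonzero elements of ℤ_{29} form a cyclic group of order 28.
As gcd(19, 28) = 1, raising to the 19th power is a bijection on this group: if u^19 ≡ v^19 then (uv^{−1})^19 = 1, and the only element of order dividing gcd(19, 28) = 1 is 1, so u = v.
With h(0) = 0 this makes h injective on all of ℤ_{29}, hence bijective (finite equal-size domain and codomain). In particular h is bijective.
Since h is bijective, we find the preimage of 22. The inverse of x ↦ x^19 on (ℤ_{29})^× is x ↦ x^3, because 19·3 = 57 = 2·28 + 1 ≡ 1 (mod 28) and x^{28} = 1 for x ≠ 0 (Fermat). So h⁻¹(22) = 22^3 mod 29.
Repeated squaring mod 29: 22^1 ≡ 22, 22^2 ≡ 22² = 484 ≡ 20. Since 3 = 2 + 1, 22^3 ≡ 20·22: 20·22 = 440 ≡ 5. So 22^3 ≡ 5 (mod 29).
Hence h⁻¹(22) = 5.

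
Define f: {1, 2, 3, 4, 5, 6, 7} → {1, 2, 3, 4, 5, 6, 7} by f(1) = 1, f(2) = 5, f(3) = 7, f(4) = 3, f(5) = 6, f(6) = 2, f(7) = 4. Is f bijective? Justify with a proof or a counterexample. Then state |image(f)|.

The values 1, 5, 7, 3, 6, 2, 4 are a permutation of {1, 2, 3, 4, 5, 6, 7}: each element appears exactly once.
So f is injective and surjective, hence bijective.
The image of f is {1, 2, 3, 4, 5, 6, 7}, which has 7 elements.

7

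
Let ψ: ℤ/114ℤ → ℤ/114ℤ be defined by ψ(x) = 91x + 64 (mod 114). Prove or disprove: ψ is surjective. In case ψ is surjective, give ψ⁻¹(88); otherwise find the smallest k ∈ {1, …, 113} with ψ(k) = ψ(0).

Recall that surjectivity means every element of the codomain has a preimage under ψ.
Since gcd(91, 114) = 1, 91 is invertible modulo 114. Euclid's algorithm: 114 = 1·91 + 23, 91 = 3·23 + 22, 23 = 1·22 + 1; back-substituting gives 1 = 109·91 − 87·114, so 91⁻¹ ≡ 109 (mod 114).
Then y ↦ 109(y − 64) is a two-sided inverse to ψ, so every y ∈ ℤ/114ℤ has a preimage.
Therefore ψ is surjective.
Since ψ is surjective, we find ψ⁻¹(88): we need 91x ≡ 88 − 64 ≡ 24 (mod 114). Using 91⁻¹ = 109: x ≡ 109·24 = 2616 = 22·114 + 108, so x = 108.
Check: ψ(108) = 91·108 + 64 = 9892 = 86·114 + 88 ≡ 88 (mod 114).

108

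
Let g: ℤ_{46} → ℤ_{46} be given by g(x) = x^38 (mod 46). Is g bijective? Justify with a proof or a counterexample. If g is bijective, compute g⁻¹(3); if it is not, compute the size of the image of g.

24

g(22): Repeated squaring mod 46: 22^1 ≡ 22, 22^2 ≡ 22² = 484 ≡ 24, 22^4 ≡ 24² = 576 ≡ 24, 22^8 ≡ 24² = 576 ≡ 24, 22^16 ≡ 24² = 576 ≡ 24, 22^32 ≡ 24² = 576 ≡ 24. Since 38 = 32 + 4 + 2, 22^38 ≡ 24·24·24: 24·24 = 576 ≡ 24, then 24·24 = 576 ≡ 24. So 22^38 ≡ 24 (mod 46).
g(24): Repeated squaring mod 46: 24^1 ≡ 24, 24^2 ≡ 24² = 576 ≡ 24, 24^4 ≡ 24² = 576 ≡ 24, 24^8 ≡ 24² = 576 ≡ 24, 24^16 ≡ 24² = 576 ≡ 24, 24^32 ≡ 24² = 576 ≡ 24. Since 38 = 32 + 4 + 2, 24^38 ≡ 24·24·24: 24·24 = 576 ≡ 24, then 24·24 = 576 ≡ 24. So 24^38 ≡ 24 (mod 46).
So g(22) = g(24) = 24 while 22 ≠ 24, thus g is not injective, hence not bijective.
Since g is not bijective, we determine |image(g)|. Computing x^38 mod 46 for each x (by repeated squaring, reducing mod 46 at every step), the values g(0), g(1), …, g(45) are: 0, 1, 32, 13, 12, 3, 2, 29, 16, 31, 4, 41, 18, 27, 8, 39, 6, 25, 26, 35, 36, 9, 24, 23, 24, 9, 36, 35, 26, 25, 6, 39, 8, 27, 18, 41, 4, 31, 16, 29, 2, 3, 12, 13, 32, 1.
The distinct values are {0, 1, 2, 3, 4, 6, 8, 9, 12, 13, 16, 18, 23, 24, 25, 26, 27, 29, 31, 32, 35, 36, 39, 41}; there are 24 of them.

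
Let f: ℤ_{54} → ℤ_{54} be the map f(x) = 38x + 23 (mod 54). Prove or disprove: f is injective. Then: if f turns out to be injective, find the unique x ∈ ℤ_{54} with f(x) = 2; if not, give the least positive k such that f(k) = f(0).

27

We have gcd(38, 54) = 2 > 1. Taking s = 0 and t = 27: f(0) = 23 and f(27) = 38·27 + 23 = 1049 ≡ 23 (mod 54).
So f(0) = f(27) while 0 ≠ 27, therefore f is not injective.
Since f is not injective, we find the least positive k with f(k) = f(0): this means 38k ≡ 0 (mod 54), i.e. 54 ∣ 38k. Since gcd(38, 54) = 2, dividing through by 2 this holds exactly when 27 ∣ 19k, and as gcd(19, 27) = 1, exactly when 27 ∣ k.
The smallest positive such k is 27.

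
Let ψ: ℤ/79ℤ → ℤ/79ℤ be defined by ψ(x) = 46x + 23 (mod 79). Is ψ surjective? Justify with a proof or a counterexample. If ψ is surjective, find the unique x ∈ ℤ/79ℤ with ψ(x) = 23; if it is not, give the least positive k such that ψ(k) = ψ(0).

Since gcd(46, 79) = 1, 46 is invertible modulo 79. Euclid's algorithm: 79 = 1·46 + 33, 46 = 1·33 + 13, 33 = 2·13 + 7, 13 = 1·7 + 6, 7 = 1·6 + 1; back-substituting gives 1 = 67·46 − 39·79, so 46⁻¹ ≡ 67 (mod 79).
Then y ↦ 67(y − 23) is a two-sided inverse to ψ, so every y ∈ ℤ/79ℤ has a preimage.
Therefore ψ is surjective.
Since ψ is surjective, we compute ψ⁻¹(23): solve 46x + 23 ≡ 23 (mod 79), i.e. 46x ≡ 0 (mod 79).
Multiplying by 46⁻¹ = 67 gives x ≡ 67·0 = 0 ≡ 0 (mod 79).
Check: ψ(0) = 46·0 + 23 = 23 ≡ 23 (mod 79).

0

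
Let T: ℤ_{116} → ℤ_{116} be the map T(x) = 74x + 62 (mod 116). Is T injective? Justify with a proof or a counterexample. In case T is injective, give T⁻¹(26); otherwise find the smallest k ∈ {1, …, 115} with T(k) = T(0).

58

We have gcd(74, 116) = 2 > 1. Taking u = 0 and v = 58: T(0) = 62 and T(58) = 74·58 + 62 = 4354 ≡ 62 (mod 116).
So T(0) = T(58) while 0 ≠ 58, hence T is not injective.
Since T is not injective, we find the least positive k with T(k) = T(0): this means 74k ≡ 0 (mod 116), i.e. 116 ∣ 74k. Since gcd(74, 116) = 2, dividing through by 2 this holds exactly when 58 ∣ 37k, and as gcd(37, 58) = 1, exactly when 58 ∣ k.
The smallest positive such k is 58.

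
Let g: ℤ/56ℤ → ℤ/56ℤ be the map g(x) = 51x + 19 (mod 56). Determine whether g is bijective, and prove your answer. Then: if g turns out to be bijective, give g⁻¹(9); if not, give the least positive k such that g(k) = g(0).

2

By definition, injectivity means: for all s, t in the domain, g(s) = g(t) implies s = t.
If g(s) = g(t), then 51s ≡ 51t (mod 56). Because gcd(51, 56) = 1, we may cancel 51 to get s ≡ t (mod 56).
We now compute 51⁻¹ mod 56 explicitly. Euclid's algorithm: 56 = 1·51 + 5, 51 = 10·5 + 1; back-substituting gives 1 = 11·51 − 10·56, so 51⁻¹ ≡ 11 (mod 56).
For any y ∈ ℤ/56ℤ, x = 11(y − 19) mod 56 satisfies g(x) = 51·11(y − 19) + 19 ≡ y (since 51·11 ≡ 1 mod 56). So every y has a preimage.
Therefore g is bijective.
Since g is bijective, we compute g⁻¹(9): solve 51x + 19 ≡ 9 (mod 56), i.e. 51x ≡ 46 (mod 56).
Multiplying by 51⁻¹ = 11 gives x ≡ 11·46 = 506 = 9·56 + 2 ≡ 2 (mod 56).
Check: g(2) = 51·2 + 19 = 121 = 2·56 + 9 ≡ 9 (mod 56).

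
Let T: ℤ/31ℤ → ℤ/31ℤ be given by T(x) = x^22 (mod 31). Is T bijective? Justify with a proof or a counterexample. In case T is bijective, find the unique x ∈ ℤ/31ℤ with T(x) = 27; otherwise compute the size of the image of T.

T(15): Repeated squaring mod 31: 15^1 ≡ 15, 15^2 ≡ 15² = 225 ≡ 8, 15^4 ≡ 8² = 64 ≡ 2, 15^8 ≡ 2² = 4, 15^16 ≡ 4² = 16. Since 22 = 16 + 4 + 2, 15^22 ≡ 16·2·8: 16·2 = 32 ≡ 1, then 1·8 = 8. So 15^22 ≡ 8 (mod 31).
T(16): Repeated squaring mod 31: 16^1 ≡ 16, 16^2 ≡ 16² = 256 ≡ 8, 16^4 ≡ 8² = 64 ≡ 2, 16^8 ≡ 2² = 4, 16^16 ≡ 4² = 16. Since 22 = 16 + 4 + 2, 16^22 ≡ 16·2·8: 16·2 = 32 ≡ 1, then 1·8 = 8. So 16^22 ≡ 8 (mod 31).
So T(15) = T(16) = 8 while 15 ≠ 16, therefore T is not injective, hence not bijective.
Since T is not bijective, we determine |image(T)|. Computing x^22 mod 31 for each x (by repeated squaring, reducing mod 31 at every step), the values T(0), T(1), …, T(30) are: 0, 1, 4, 14, 16, 5, 25, 28, 2, 10, 20, 18, 7, 9, 19, 8, 8, 19, 9, 7, 18, 20, 10, 2, 28, 25, 5, 16, 14, 4, 1.
The distinct values are {0, 1, 2, 4, 5, 7, 8, 9, 10, 14, 16, 18, 19, 20, 25, 28}; there are 16 of them.

16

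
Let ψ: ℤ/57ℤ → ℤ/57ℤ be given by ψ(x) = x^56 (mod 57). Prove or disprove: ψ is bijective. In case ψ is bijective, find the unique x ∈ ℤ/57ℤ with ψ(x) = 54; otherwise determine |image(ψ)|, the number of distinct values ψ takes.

20

ψ(8): Repeated squaring mod 57: 8^1 ≡ 8, 8^2 ≡ 8² = 64 ≡ 7, 8^4 ≡ 7² = 49, 8^8 ≡ 49² = 2401 ≡ 7, 8^16 ≡ 7² = 49, 8^32 ≡ 49² = 2401 ≡ 7. Since 56 = 32 + 16 + 8, 8^56 ≡ 7·49·7: 7·49 = 343 ≡ 1, then 1·7 = 7. So 8^56 ≡ 7 (mod 57).
ψ(11): Repeated squaring mod 57: 11^1 ≡ 11, 11^2 ≡ 11² = 121 ≡ 7, 11^4 ≡ 7² = 49, 11^8 ≡ 49² = 2401 ≡ 7, 11^16 ≡ 7² = 49, 11^32 ≡ 49² = 2401 ≡ 7. Since 56 = 32 + 16 + 8, 11^56 ≡ 7·49·7: 7·49 = 343 ≡ 1, then 1·7 = 7. So 11^56 ≡ 7 (mod 57).
So ψ(8) = ψ(11) = 7 while 8 ≠ 11, so ψ is not injective, hence not bijective.
Since ψ is not bijective, we determine |image(ψ)|. Computing x^56 mod 57 for each x (by repeated squaring, reducing mod 57 at every step), the values ψ(0), ψ(1), …, ψ(56) are: 0, 1, 4, 9, 16, 25, 36, 49, 7, 24, 43, 7, 30, 55, 25, 54, 28, 4, 39, 19, 1, 42, 28, 16, 6, 55, 49, 45, 43, 43, 45, 49, 55, 6, 16, 28, 42, 1, 19, 39, 4, 28, 54, 25, 55, 30, 7, 43, 24, 7, 49, 36, 25, 16, 9, 4, 1.
The distinct values are {0, 1, 4, 6, 7, 9, 16, 19, 24, 25, 28, 30, 36, 39, 42, 43, 45, 49, 54, 55}; there are 20 of them.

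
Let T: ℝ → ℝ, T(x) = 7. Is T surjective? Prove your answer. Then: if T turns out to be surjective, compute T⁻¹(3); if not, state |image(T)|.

By definition, surjectivity means every element of the codomain has a preimage under T.
T(x) = 7 for all x, so 8 has no preimage and T is not surjective.
Since T is not surjective, we state |image(T)|: the image of T is {7}, which has 1 element.

1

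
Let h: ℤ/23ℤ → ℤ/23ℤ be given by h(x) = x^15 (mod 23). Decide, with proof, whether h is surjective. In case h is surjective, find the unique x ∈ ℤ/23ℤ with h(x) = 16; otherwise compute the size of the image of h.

Since 23 is prime, the nonzero elements of ℤ/23ℤ form a cyclic group of order 22.
As gcd(15, 22) = 1, raising to the 15th power is a bijection on this group: if a^15 ≡ b^15 then (ab^{−1})^15 = 1, and the only element of order dividing gcd(15, 22) = 1 is 1, so a = b.
With h(0) = 0 this makes h injective on all of ℤ/23ℤ, hence bijective (finite equal-size domain and codomain). In particular h is surjective.
Since h is surjective, we find the preimage of 16. The inverse of x ↦ x^15 on (ℤ/23ℤ)^× is x ↦ x^3, because 15·3 = 45 = 2·22 + 1 ≡ 1 (mod 22) and x^{22} = 1 for x ≠ 0 (Fermat). So h⁻¹(16) = 16^3 mod 23.
Repeated squaring mod 23: 16^1 ≡ 16, 16^2 ≡ 16² = 256 ≡ 3. Since 3 = 2 + 1, 16^3 ≡ 3·16: 3·16 = 48 ≡ 2. So 16^3 ≡ 2 (mod 23).
Hence h⁻¹(16) = 2.

2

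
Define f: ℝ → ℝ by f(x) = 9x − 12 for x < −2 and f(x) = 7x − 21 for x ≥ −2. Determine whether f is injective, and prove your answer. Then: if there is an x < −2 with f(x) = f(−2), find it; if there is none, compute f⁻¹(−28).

-23/9

Both pieces are strictly increasing (slopes 9 and 7), so each is injective on its own interval.
The left piece maps (−∞, −2) onto (−∞, −30); the right piece maps [−2, ∞) onto [−35, ∞).
These images overlap. In particular f(−2) = −35 (right piece), and solving 9x − 12 = −35 on the left piece gives x = −23/9 < −2.
So f(−23/9) = f(−2) with −23/9 ≠ −2, and f is not injective. This x = −23/9 is the requested value below −2.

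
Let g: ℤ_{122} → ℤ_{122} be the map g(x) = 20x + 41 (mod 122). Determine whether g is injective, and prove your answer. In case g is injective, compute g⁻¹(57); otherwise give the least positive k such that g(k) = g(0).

61

By definition, g is injective if g(a) = g(b) implies a = b.
We have gcd(20, 122) = 2 > 1. Taking a = 0 and b = 61: g(0) = 41 and g(61) = 20·61 + 41 = 1261 ≡ 41 (mod 122).
So g(0) = g(61) while 0 ≠ 61, therefore g is not injective.
Since g is not injective, we find the least positive k with g(k) = g(0): this means 20k ≡ 0 (mod 122), i.e. 122 ∣ 20k. Since gcd(20, 122) = 2, dividing through by 2 this holds exactly when 61 ∣ 10k, and as gcd(10, 61) = 1, exactly when 61 ∣ k.
The smallest positive such k is 61.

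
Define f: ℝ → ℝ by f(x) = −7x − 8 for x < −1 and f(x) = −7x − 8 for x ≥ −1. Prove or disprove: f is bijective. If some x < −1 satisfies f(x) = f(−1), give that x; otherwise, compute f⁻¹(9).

-17/7

Both pieces are strictly decreasing (slopes −7 and −7), so each is injective on its own interval.
The left piece maps (−∞, −1) onto (−1, ∞); the right piece maps [−1, ∞) onto (−∞, −1].
Since −1 = −1, the images partition ℝ: f is injective and surjective, hence bijective.
Because the two images are disjoint, no x < −1 has f(x) = f(−1), so we compute f⁻¹(9): 9 lies in (−1, ∞), so solve −7x − 8 = 9: x = (9 + 8)/(−7) = −17/7.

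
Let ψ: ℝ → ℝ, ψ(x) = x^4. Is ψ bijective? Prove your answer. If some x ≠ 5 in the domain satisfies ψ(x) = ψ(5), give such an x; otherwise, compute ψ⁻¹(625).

ψ(5) = 625 = (−5)^4 = ψ(−5) (since 4 is even), with 5 ≠ −5. So ψ is not injective, hence not bijective.
For the follow-up, such an x exists: taking x = −5 ∈ ℝ gives ψ(−5) = 625 = ψ(5) with −5 ≠ 5.

-5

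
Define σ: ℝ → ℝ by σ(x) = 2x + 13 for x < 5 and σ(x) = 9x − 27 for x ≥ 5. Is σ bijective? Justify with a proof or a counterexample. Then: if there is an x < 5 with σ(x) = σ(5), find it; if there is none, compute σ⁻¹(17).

5/2

Both pieces are strictly increasing (slopes 2 and 9), so each is injective on its own interval.
The left piece maps (−∞, 5) onto (−∞, 23); the right piece maps [5, ∞) onto [18, ∞).
These images overlap. In particular σ(5) = 18 (right piece), and solving 2x + 13 = 18 on the left piece gives x = 5/2 < 5.
So σ(5/2) = σ(5) with 5/2 ≠ 5, and σ is not injective, hence not bijective. This x = 5/2 is the requested value below 5.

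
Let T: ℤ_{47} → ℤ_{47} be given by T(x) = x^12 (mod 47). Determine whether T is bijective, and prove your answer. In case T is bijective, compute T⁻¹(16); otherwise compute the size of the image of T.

T(23): Repeated squaring mod 47: 23^1 ≡ 23, 23^2 ≡ 23² = 529 ≡ 12, 23^4 ≡ 12² = 144 ≡ 3, 23^8 ≡ 3² = 9. Since 12 = 8 + 4, 23^12 ≡ 9·3: 9·3 = 27. So 23^12 ≡ 27 (mod 47).
T(24): Repeated squaring mod 47: 24^1 ≡ 24, 24^2 ≡ 24² = 576 ≡ 12, 24^4 ≡ 12² = 144 ≡ 3, 24^8 ≡ 3² = 9. Since 12 = 8 + 4, 24^12 ≡ 9·3: 9·3 = 27. So 24^12 ≡ 27 (mod 47).
So T(23) = T(24) = 27 while 23 ≠ 24, thus T is not injective, hence not bijective.
Since T is not bijective, we determine |image(T)|. Computing x^12 mod 47 for each x (by repeated squaring, reducing mod 47 at every step), the values T(0), T(1), …, T(46) are: 0, 1, 7, 12, 2, 18, 37, 17, 14, 3, 32, 6, 24, 9, 25, 28, 4, 8, 21, 34, 36, 16, 42, 27, 27, 42, 16, 36, 34, 21, 8, 4, 28, 25, 9, 24, 6, 32, 3, 14, 17, 37, 18, 2, 12, 7, 1.
The distinct values are {0, 1, 2, 3, 4, 6, 7, 8, 9, 12, 14, 16, 17, 18, 21, 24, 25, 27, 28, 32, 34, 36, 37, 42}; there are 24 of them.

24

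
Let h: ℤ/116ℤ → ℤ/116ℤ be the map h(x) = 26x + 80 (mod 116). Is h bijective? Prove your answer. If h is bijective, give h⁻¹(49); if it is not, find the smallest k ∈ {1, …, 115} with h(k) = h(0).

58

We have gcd(26, 116) = 2 > 1. Taking a = 0 and b = 58: h(0) = 80 and h(58) = 26·58 + 80 = 1588 ≡ 80 (mod 116).
So h(0) = h(58) while 0 ≠ 58, so h is not injective, hence not bijective.
Since h is not bijective, we find the least positive k with h(k) = h(0): this means 26k ≡ 0 (mod 116), i.e. 116 ∣ 26k. Since gcd(26, 116) = 2, dividing through by 2 this holds exactly when 58 ∣ 13k, and as gcd(13, 58) = 1, exactly when 58 ∣ k.
The smallest positive such k is 58.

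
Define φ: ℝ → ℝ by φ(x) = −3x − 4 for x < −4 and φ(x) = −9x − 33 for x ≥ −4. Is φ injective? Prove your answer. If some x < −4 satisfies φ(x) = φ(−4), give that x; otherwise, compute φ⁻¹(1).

Both pieces are strictly decreasing (slopes −3 and −9), so each is injective on its own interval.
The left piece maps (−∞, −4) onto (8, ∞); the right piece maps [−4, ∞) onto (−∞, 3].
These images are disjoint, so no value is attained by both pieces. Therefore φ is injective.
Because the two images are disjoint, no x < −4 has φ(x) = φ(−4), so we compute φ⁻¹(1): 1 lies in (−∞, 3], so solve −9x − 33 = 1: x = (1 + 33)/(−9) = −34/9.

-34/9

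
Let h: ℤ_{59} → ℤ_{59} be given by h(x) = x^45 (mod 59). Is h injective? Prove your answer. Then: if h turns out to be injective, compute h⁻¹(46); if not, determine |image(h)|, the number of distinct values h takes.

Since 59 is prime, the nonzero elements of ℤ_{59} form a cyclic group of order 58.
As gcd(45, 58) = 1, raising to the 45th power is a bijection on this group: if a^45 ≡ b^45 then (ab^{−1})^45 = 1, and the only element of order dividing gcd(45, 58) = 1 is 1, so a = b.
With h(0) = 0 this makes h injective on all of ℤ_{59}, hence bijective (finite equal-size domain and codomain). In particular h is injective.
Since h is injective, we find the preimage of 46. The inverse of x ↦ x^45 on (ℤ_{59})^× is x ↦ x^49, because 45·49 = 2205 = 38·58 + 1 ≡ 1 (mod 58) and x^{58} = 1 for x ≠ 0 (Fermat). So h⁻¹(46) = 46^49 mod 59.
Repeated squaring mod 59: 46^1 ≡ 46, 46^2 ≡ 46² = 2116 ≡ 51, 46^4 ≡ 51² = 2601 ≡ 5, 46^8 ≡ 5² = 25, 46^16 ≡ 25² = 625 ≡ 35, 46^32 ≡ 35² = 1225 ≡ 45. Since 49 = 32 + 16 + 1, 46^49 ≡ 45·35·46: 45·35 = 1575 ≡ 41, then 41·46 = 1886 ≡ 57. So 46^49 ≡ 57 (mod 59).
Hence h⁻¹(46) = 57.

57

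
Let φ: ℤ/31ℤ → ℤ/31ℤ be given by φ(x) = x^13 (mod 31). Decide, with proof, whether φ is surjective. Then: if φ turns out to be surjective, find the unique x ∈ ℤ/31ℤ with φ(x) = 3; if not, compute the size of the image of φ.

17

Since 31 is prime, the nonzero elements of ℤ/31ℤ form a cyclic group of order 30.
As gcd(13, 30) = 1, raising to the 13th power is a bijection on this group: if s^13 ≡ t^13 then (st^{−1})^13 = 1, and the only element of order dividing gcd(13, 30) = 1 is 1, so s = t.
With φ(0) = 0 this makes φ injective on all of ℤ/31ℤ, hence bijective (finite equal-size domain and codomain). In particular φ is surjective.
Since φ is surjective, we find the preimage of 3. The inverse of x ↦ x^13 on (ℤ/31ℤ)^× is x ↦ x^7, because 13·7 = 91 = 3·30 + 1 ≡ 1 (mod 30) and x^{30} = 1 for x ≠ 0 (Fermat). So φ⁻¹(3) = 3^7 mod 31.
Repeated squaring mod 31: 3^1 ≡ 3, 3^2 ≡ 3² = 9, 3^4 ≡ 9² = 81 ≡ 19. Since 7 = 4 + 2 + 1, 3^7 ≡ 19·9·3: 19·9 = 171 ≡ 16, then 16·3 = 48 ≡ 17. So 3^7 ≡ 17 (mod 31).
Hence φ⁻¹(3) = 17.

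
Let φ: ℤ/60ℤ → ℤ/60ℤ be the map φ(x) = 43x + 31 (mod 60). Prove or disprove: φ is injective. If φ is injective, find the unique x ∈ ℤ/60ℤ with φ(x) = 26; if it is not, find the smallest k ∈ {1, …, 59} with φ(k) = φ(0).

25

If φ(s) = φ(t), then 43s ≡ 43t (mod 60). Because gcd(43, 60) = 1, we may cancel 43 to get s ≡ t (mod 60).
Hence φ is injective.
We now compute 43⁻¹ mod 60 explicitly. Euclid's algorithm: 60 = 1·43 + 17, 43 = 2·17 + 9, 17 = 1·9 + 8, 9 = 1·8 + 1; back-substituting gives 1 = 7·43 − 5·60, so 43⁻¹ ≡ 7 (mod 60).
Since φ is injective, we compute φ⁻¹(26): solve 43x + 31 ≡ 26 (mod 60), i.e. 43x ≡ 55 (mod 60).
Multiplying by 43⁻¹ = 7 gives x ≡ 7·55 = 385 = 6·60 + 25 ≡ 25 (mod 60).
Check: φ(25) = 43·25 + 31 = 1106 = 18·60 + 26 ≡ 26 (mod 60).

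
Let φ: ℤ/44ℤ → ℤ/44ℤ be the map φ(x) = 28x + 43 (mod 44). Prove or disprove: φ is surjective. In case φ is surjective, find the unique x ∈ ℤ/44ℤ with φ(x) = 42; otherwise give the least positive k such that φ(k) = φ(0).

11

Since gcd(28, 44) = 4, we have 28x ≡ 0 (mod 4) for all x, so φ(x) ≡ 3 (mod 4).
But 0 ≢ 3 (mod 4), so 0 ∈ ℤ/44ℤ has no preimage. Therefore φ is not surjective.
Since φ is not surjective, we find the least positive k with φ(k) = φ(0): this means 28k ≡ 0 (mod 44), i.e. 44 ∣ 28k. Since gcd(28, 44) = 4, dividing through by 4 this holds exactly when 11 ∣ 7k, and as gcd(7, 11) = 1, exactly when 11 ∣ k.
The smallest positive such k is 11.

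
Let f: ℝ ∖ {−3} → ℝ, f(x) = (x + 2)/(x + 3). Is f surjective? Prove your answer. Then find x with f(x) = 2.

-4

If f(x) = 1, cross-multiplying gives 1(x + 2) = 1(x + 3), which simplifies to 2 = 3 — false.  So 1 has no preimage and f is not surjective.
Solving f(x) = 2: cross-multiplying gives x + 2 = 2(x + 3), which rearranges to −1x = 4, so x = −4.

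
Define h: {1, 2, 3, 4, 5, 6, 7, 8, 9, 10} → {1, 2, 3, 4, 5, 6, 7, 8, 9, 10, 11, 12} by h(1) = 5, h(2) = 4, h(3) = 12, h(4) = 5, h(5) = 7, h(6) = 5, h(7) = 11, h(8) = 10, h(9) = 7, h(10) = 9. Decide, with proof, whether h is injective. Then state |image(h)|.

h(1) = 5 = h(4) with 1 ≠ 4, so h is not injective.
The image of h is {4, 5, 7, 9, 10, 11, 12}, which has 7 elements.

7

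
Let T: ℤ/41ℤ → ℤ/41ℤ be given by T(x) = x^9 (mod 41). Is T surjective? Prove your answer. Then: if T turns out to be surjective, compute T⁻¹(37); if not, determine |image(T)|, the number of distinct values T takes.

10

Since 41 is prime, the nonzero elements of ℤ/41ℤ form a cyclic group of order 40.
As gcd(9, 40) = 1, raising to the 9th power is a bijection on this group: if a^9 ≡ b^9 then (ab^{−1})^9 = 1, and the only element of order dividing gcd(9, 40) = 1 is 1, so a = b.
With T(0) = 0 this makes T injective on all of ℤ/41ℤ, hence bijective (finite equal-size domain and codomain). In particular T is surjective.
Since T is surjective, we find the preimage of 37. The inverse of x ↦ x^9 on (ℤ/41ℤ)^× is x ↦ x^9, because 9·9 = 81 = 2·40 + 1 ≡ 1 (mod 40) and x^{40} = 1 for x ≠ 0 (Fermat). So T⁻¹(37) = 37^9 mod 41.
Repeated squaring mod 41: 37^1 ≡ 37, 37^2 ≡ 37² = 1369 ≡ 16, 37^4 ≡ 16² = 256 ≡ 10, 37^8 ≡ 10² = 100 ≡ 18. Since 9 = 8 + 1, 37^9 ≡ 18·37: 18·37 = 666 ≡ 10. So 37^9 ≡ 10 (mod 41).
Hence T⁻¹(37) = 10.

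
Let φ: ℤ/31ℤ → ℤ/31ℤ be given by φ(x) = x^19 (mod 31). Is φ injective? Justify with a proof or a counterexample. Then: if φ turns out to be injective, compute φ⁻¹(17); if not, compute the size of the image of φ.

24

Since 31 is prime, the nonzero elements of ℤ/31ℤ form a cyclic group of order 30.
As gcd(19, 30) = 1, raising to the 19th power is a bijection on this group: if s^19 ≡ t^19 then (st^{−1})^19 = 1, and the only element of order dividing gcd(19, 30) = 1 is 1, so s = t.
With φ(0) = 0 this makes φ injective on all of ℤ/31ℤ, hence bijective (finite equal-size domain and codomain). In particular φ is injective.
Since φ is injective, we find the preimage of 17. The inverse of x ↦ x^19 on (ℤ/31ℤ)^× is x ↦ x^19, because 19·19 = 361 = 12·30 + 1 ≡ 1 (mod 30) and x^{30} = 1 for x ≠ 0 (Fermat). So φ⁻¹(17) = 17^19 mod 31.
Repeated squaring mod 31: 17^1 ≡ 17, 17^2 ≡ 17² = 289 ≡ 10, 17^4 ≡ 10² = 100 ≡ 7, 17^8 ≡ 7² = 49 ≡ 18, 17^16 ≡ 18² = 324 ≡ 14. Since 19 = 16 + 2 + 1, 17^19 ≡ 14·10·17: 14·10 = 140 ≡ 16, then 16·17 = 272 ≡ 24. So 17^19 ≡ 24 (mod 31).
Hence φ⁻¹(17) = 24.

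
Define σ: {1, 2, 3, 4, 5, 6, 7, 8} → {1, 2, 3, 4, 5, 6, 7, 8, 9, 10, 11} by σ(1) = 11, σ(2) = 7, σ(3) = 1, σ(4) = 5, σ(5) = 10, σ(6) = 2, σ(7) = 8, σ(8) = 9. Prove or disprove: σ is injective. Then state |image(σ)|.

8

The values σ(1), …, σ(8) are 11, 7, 1, 5, 10, 2, 8, 9 — all distinct.
So σ(a) = σ(b) only when a = b, and σ is injective.
The image of σ is {1, 2, 5, 7, 8, 9, 10, 11}, which has 8 elements.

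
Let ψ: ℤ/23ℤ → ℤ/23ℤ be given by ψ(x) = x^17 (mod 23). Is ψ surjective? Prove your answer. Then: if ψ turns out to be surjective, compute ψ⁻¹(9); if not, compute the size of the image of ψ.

Since 23 is prime, the nonzero elements of ℤ/23ℤ form a cyclic group of order 22.
As gcd(17, 22) = 1, raising to the 17th power is a bijection on this group: if a^17 ≡ b^17 then (ab^{−1})^17 = 1, and the only element of order dividing gcd(17, 22) = 1 is 1, so a = b.
With ψ(0) = 0 this makes ψ injective on all of ℤ/23ℤ, hence bijective (finite equal-size domain and codomain). In particular ψ is surjective.
Since ψ is surjective, we find the preimage of 9. The inverse of x ↦ x^17 on (ℤ/23ℤ)^× is x ↦ x^13, because 17·13 = 221 = 10·22 + 1 ≡ 1 (mod 22) and x^{22} = 1 for x ≠ 0 (Fermat). So ψ⁻¹(9) = 9^13 mod 23.
Repeated squaring mod 23: 9^1 ≡ 9, 9^2 ≡ 9² = 81 ≡ 12, 9^4 ≡ 12² = 144 ≡ 6, 9^8 ≡ 6² = 36 ≡ 13. Since 13 = 8 + 4 + 1, 9^13 ≡ 13·6·9: 13·6 = 78 ≡ 9, then 9·9 = 81 ≡ 12. So 9^13 ≡ 12 (mod 23).
Hence ψ⁻¹(9) = 12.

12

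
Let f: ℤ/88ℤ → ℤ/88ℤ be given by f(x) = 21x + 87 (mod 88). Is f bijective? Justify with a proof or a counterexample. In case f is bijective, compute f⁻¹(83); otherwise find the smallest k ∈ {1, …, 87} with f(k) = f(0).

By definition, f is injective if f(s) = f(t) implies s = t.
Suppose f(s) = f(t) in ℤ/88ℤ. Then 21s + 87 ≡ 21t + 87 (mod 88), hence 21(s − t) ≡ 0 (mod 88).
Since gcd(21, 88) = 1, 21 is invertible modulo 88, thus s − t ≡ 0 (mod 88), i.e. s = t.
We now compute 21⁻¹ mod 88 explicitly. Euclid's algorithm: 88 = 4·21 + 4, 21 = 5·4 + 1; back-substituting gives 1 = 21·21 − 5·88, so 21⁻¹ ≡ 21 (mod 88).
For any y ∈ ℤ/88ℤ, x = 21(y − 87) mod 88 satisfies f(x) = 21·21(y − 87) + 87 ≡ y (since 21·21 ≡ 1 mod 88). So every y has a preimage.
So f is bijective.
Since f is bijective, we compute f⁻¹(83): solve 21x + 87 ≡ 83 (mod 88), i.e. 21x ≡ 84 (mod 88).
Multiplying by 21⁻¹ = 21 gives x ≡ 21·84 = 1764 = 20·88 + 4 ≡ 4 (mod 88).
Check: f(4) = 21·4 + 87 = 171 = 1·88 + 83 ≡ 83 (mod 88).

4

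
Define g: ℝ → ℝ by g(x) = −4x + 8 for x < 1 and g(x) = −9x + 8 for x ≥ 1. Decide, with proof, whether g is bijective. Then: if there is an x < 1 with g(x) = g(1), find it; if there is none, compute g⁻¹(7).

Both pieces are strictly decreasing (slopes −4 and −9), so each is injective on its own interval.
The left piece maps (−∞, 1) onto (4, ∞); the right piece maps [1, ∞) onto (−∞, −1].
The images leave a gap (4 has no preimage), so g is not surjective, hence not bijective.
Because the two images are disjoint, no x < 1 has g(x) = g(1), so we compute g⁻¹(7): 7 lies in (4, ∞), so solve −4x + 8 = 7: x = (7 − 8)/(−4) = 1/4.

1/4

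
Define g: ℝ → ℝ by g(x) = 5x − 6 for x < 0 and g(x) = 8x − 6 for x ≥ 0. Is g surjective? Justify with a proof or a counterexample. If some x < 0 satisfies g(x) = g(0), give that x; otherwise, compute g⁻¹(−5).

1/8

Both pieces are strictly increasing (slopes 5 and 8), so each is injective on its own interval.
The left piece maps (−∞, 0) onto (−∞, −6); the right piece maps [0, ∞) onto [−6, ∞).
These images together cover ℝ, so g is surjective.
Because the two images are disjoint, no x < 0 has g(x) = g(0), so we compute g⁻¹(−5): −5 lies in [−6, ∞), so solve 8x − 6 = −5: x = (−5 + 6)/8 = 1/8.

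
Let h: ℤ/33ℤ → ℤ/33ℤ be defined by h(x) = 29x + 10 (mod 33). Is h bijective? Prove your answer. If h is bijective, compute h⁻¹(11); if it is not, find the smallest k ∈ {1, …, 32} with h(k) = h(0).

Suppose h(a) = h(b) in ℤ/33ℤ. Then 29a + 10 ≡ 29b + 10 (mod 33), thus 29(a − b) ≡ 0 (mod 33).
Since gcd(29, 33) = 1, 29 is invertible modulo 33, hence a − b ≡ 0 (mod 33), i.e. a = b.
We now compute 29⁻¹ mod 33 explicitly. Euclid's algorithm: 33 = 1·29 + 4, 29 = 7·4 + 1; back-substituting gives 1 = 8·29 − 7·33, so 29⁻¹ ≡ 8 (mod 33).
Then y ↦ 8(y − 10) is a two-sided inverse to h, so every y ∈ ℤ/33ℤ has a preimage.
Therefore h is bijective.
Since h is bijective, we find h⁻¹(11): we need 29x ≡ 11 − 10 ≡ 1 (mod 33). Using 29⁻¹ = 8: x ≡ 8·1 = 8, so x = 8.
Check: h(8) = 29·8 + 10 = 242 = 7·33 + 11 ≡ 11 (mod 33).

8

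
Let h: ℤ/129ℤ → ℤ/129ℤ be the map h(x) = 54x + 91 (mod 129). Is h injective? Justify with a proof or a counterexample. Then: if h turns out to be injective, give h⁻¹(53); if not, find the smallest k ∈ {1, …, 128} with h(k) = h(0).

43

We have gcd(54, 129) = 3 > 1. Taking s = 0 and t = 43: h(0) = 91 and h(43) = 54·43 + 91 = 2413 ≡ 91 (mod 129).
So h(0) = h(43) while 0 ≠ 43, therefore h is not injective.
Since h is not injective, we find the least positive k with h(k) = h(0): this means 54k ≡ 0 (mod 129), i.e. 129 ∣ 54k. Since gcd(54, 129) = 3, dividing through by 3 this holds exactly when 43 ∣ 18k, and as gcd(18, 43) = 1, exactly when 43 ∣ k.
The smallest positive such k is 43.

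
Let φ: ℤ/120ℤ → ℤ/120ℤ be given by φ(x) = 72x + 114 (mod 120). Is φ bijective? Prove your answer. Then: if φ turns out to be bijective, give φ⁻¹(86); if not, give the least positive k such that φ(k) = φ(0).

We have gcd(72, 120) = 24 > 1. Taking a = 0 and b = 5: φ(0) = 114 and φ(5) = 72·5 + 114 = 474 ≡ 114 (mod 120).
So φ(0) = φ(5) while 0 ≠ 5, so φ is not injective, hence not bijective.
Since φ is not bijective, we find the least positive k with φ(k) = φ(0): this means 72k ≡ 0 (mod 120), i.e. 120 ∣ 72k. Since gcd(72, 120) = 24, dividing through by 24 this holds exactly when 5 ∣ 3k, and as gcd(3, 5) = 1, exactly when 5 ∣ k.
The smallest positive such k is 5.

5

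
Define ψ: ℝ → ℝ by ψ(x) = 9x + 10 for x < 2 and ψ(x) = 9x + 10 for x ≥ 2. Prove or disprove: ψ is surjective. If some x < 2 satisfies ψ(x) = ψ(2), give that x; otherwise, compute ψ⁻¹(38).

Both pieces are strictly increasing (slopes 9 and 9), so each is injective on its own interval.
The left piece maps (−∞, 2) onto (−∞, 28); the right piece maps [2, ∞) onto [28, ∞).
These images together cover ℝ, so ψ is surjective.
Because the two images are disjoint, no x < 2 has ψ(x) = ψ(2), so we compute ψ⁻¹(38): 38 lies in [28, ∞), so solve 9x + 10 = 38: x = (38 − 10)/9 = 28/9.

28/9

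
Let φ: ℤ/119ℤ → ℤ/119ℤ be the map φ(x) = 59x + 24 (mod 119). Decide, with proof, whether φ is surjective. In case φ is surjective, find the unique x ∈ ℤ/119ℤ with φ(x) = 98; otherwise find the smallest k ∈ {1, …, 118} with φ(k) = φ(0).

90

Since gcd(59, 119) = 1, 59 is invertible modulo 119. Euclid's algorithm: 119 = 2·59 + 1; back-substituting gives 1 = 117·59 − 58·119, so 59⁻¹ ≡ 117 (mod 119).
For any y ∈ ℤ/119ℤ, x = 117(y − 24) mod 119 satisfies φ(x) = 59·117(y − 24) + 24 ≡ y (since 59·117 ≡ 1 mod 119). So every y has a preimage.
Thus φ is surjective.
Since φ is surjective, we compute φ⁻¹(98): solve 59x + 24 ≡ 98 (mod 119), i.e. 59x ≡ 74 (mod 119).
Multiplying by 59⁻¹ = 117 gives x ≡ 117·74 = 8658 = 72·119 + 90 ≡ 90 (mod 119).
Check: φ(90) = 59·90 + 24 = 5334 = 44·119 + 98 ≡ 98 (mod 119).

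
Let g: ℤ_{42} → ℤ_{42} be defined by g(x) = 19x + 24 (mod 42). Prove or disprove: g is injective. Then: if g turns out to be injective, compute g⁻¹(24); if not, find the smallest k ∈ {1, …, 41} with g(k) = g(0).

Recall that g is injective when g(u) = g(v) forces u = v.
If g(u) = g(v), then 19u ≡ 19v (mod 42). Because gcd(19, 42) = 1, we may cancel 19 to get u ≡ v (mod 42).
Therefore g is injective.
We now compute 19⁻¹ mod 42 explicitly. Euclid's algorithm: 42 = 2·19 + 4, 19 = 4·4 + 3, 4 = 1·3 + 1; back-substituting gives 1 = 31·19 − 14·42, so 19⁻¹ ≡ 31 (mod 42).
Since g is injective, we compute g⁻¹(24): solve 19x + 24 ≡ 24 (mod 42), i.e. 19x ≡ 0 (mod 42).
Multiplying by 19⁻¹ = 31 gives x ≡ 31·0 = 0 ≡ 0 (mod 42).
Check: g(0) = 19·0 + 24 = 24 ≡ 24 (mod 42).

0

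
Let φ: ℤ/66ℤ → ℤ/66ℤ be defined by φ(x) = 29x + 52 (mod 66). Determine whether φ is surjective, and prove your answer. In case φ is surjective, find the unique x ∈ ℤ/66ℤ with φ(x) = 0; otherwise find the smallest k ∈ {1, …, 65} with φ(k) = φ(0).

46

Since gcd(29, 66) = 1, 29 is invertible modulo 66. Euclid's algorithm: 66 = 2·29 + 8, 29 = 3·8 + 5, 8 = 1·5 + 3, 5 = 1·3 + 2, 3 = 1·2 + 1; back-substituting gives 1 = 41·29 − 18·66, so 29⁻¹ ≡ 41 (mod 66).
For any y ∈ ℤ/66ℤ, x = 41(y − 52) mod 66 satisfies φ(x) = 29·41(y − 52) + 52 ≡ y (since 29·41 ≡ 1 mod 66). So every y has a preimage.
So φ is surjective.
Since φ is surjective, we find φ⁻¹(0): we need 29x ≡ 0 − 52 ≡ 14 (mod 66). Using 29⁻¹ = 41: x ≡ 41·14 = 574 = 8·66 + 46, so x = 46.
Check: φ(46) = 29·46 + 52 = 1386 = 21·66 + 0 ≡ 0 (mod 66).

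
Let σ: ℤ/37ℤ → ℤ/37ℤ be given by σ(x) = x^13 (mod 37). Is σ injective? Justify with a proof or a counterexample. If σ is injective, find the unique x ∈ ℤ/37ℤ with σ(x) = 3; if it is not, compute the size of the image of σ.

4

Since 37 is prime, the nonzero elements of ℤ/37ℤ form a cyclic group of order 36.
As gcd(13, 36) = 1, raising to the 13th power is a bijection on this group: if u^13 ≡ v^13 then (uv^{−1})^13 = 1, and the only element of order dividing gcd(13, 36) = 1 is 1, so u = v.
With σ(0) = 0 this makes σ injective on all of ℤ/37ℤ, hence bijective (finite equal-size domain and codomain). In particular σ is injective.
Since σ is injective, we find the preimage of 3. The inverse of x ↦ x^13 on (ℤ/37ℤ)^× is x ↦ x^25, because 13·25 = 325 = 9·36 + 1 ≡ 1 (mod 36) and x^{36} = 1 for x ≠ 0 (Fermat). So σ⁻¹(3) = 3^25 mod 37.
Repeated squaring mod 37: 3^1 ≡ 3, 3^2 ≡ 3² = 9, 3^4 ≡ 9² = 81 ≡ 7, 3^8 ≡ 7² = 49 ≡ 12, 3^16 ≡ 12² = 144 ≡ 33. Since 25 = 16 + 8 + 1, 3^25 ≡ 33·12·3: 33·12 = 396 ≡ 26, then 26·3 = 78 ≡ 4. So 3^25 ≡ 4 (mod 37).
Hence σ⁻¹(3) = 4.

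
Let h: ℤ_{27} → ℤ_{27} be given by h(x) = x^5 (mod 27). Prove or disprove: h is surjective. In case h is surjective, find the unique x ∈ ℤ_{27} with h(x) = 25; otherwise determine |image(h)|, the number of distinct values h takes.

19

h(0) = 0^5 = 0.
h(3): Repeated squaring mod 27: 3^1 ≡ 3, 3^2 ≡ 3² = 9, 3^4 ≡ 9² = 81 ≡ 0. Since 5 = 4 + 1, 3^5 ≡ 0·3: 0·3 = 0. So 3^5 ≡ 0 (mod 27).
So h(0) = h(3) = 0 while 0 ≠ 3, so h is not injective.
A non-injective map from the 27-element set ℤ_{27} to itself takes at most 26 distinct values, so it cannot be surjective. Therefore h is not surjective.
Since h is not surjective, we determine |image(h)|. Computing x^5 mod 27 for each x (by repeated squaring, reducing mod 27 at every step), the values h(0), h(1), …, h(26) are: 0, 1, 5, 0, 25, 20, 0, 13, 17, 0, 19, 23, 0, 16, 11, 0, 4, 8, 0, 10, 14, 0, 7, 2, 0, 22, 26.
The distinct values are {0, 1, 2, 4, 5, 7, 8, 10, 11, 13, 14, 16, 17, 19, 20, 22, 23, 25, 26}; there are 19 of them.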